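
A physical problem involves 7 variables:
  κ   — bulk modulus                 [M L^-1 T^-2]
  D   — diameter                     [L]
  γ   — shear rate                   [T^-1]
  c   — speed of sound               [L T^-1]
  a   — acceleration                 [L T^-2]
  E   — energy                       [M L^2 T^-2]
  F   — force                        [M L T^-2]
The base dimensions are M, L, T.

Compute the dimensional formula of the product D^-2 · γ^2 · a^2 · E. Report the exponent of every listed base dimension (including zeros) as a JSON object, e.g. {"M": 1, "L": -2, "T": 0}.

{"M": 1, "L": 2, "T": -8}

Exponent matrix [M,L,T] × [κ,D,γ,c,a,E,F]:
  M: [ 1  0  0  0  0  1  1]
  L: [-1  1  0  1  1  2  1]
  T: [-2  0 -1 -1 -2 -2 -2]
  [M]: (-2)·0+(2)·0+(2)·0+(1)·1 = 1
  [L]: (-2)·1+(2)·0+(2)·1+(1)·2 = 2
  [T]: (-2)·0+(2)·-1+(2)·-2+(1)·-2 = -8
⇒ M L^2 T^-8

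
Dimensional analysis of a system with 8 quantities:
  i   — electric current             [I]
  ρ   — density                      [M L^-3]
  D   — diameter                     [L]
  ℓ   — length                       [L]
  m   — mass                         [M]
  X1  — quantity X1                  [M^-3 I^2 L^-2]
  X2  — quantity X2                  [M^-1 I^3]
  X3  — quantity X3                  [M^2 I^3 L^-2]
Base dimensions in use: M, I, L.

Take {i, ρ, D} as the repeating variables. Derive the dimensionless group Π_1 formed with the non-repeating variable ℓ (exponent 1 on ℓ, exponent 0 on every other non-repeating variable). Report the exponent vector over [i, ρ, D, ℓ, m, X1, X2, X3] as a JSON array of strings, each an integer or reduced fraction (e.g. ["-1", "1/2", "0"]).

["0", "0", "-1", "1", "0", "0", "0", "0"]

Dimensional matrix (M×I×L by i×ρ×D×ℓ×m×X1×X2×X3):
  M: [ 0  1  0  0  1 -3 -1  2]
  I: [ 1  0  0  0  0  2  3  3]
  L: [ 0 -3  1  1  0 -2  0 -2]
RREF → pivots at {i,ρ,D} ⇒ r = 3
Repeat: i,ρ,D; free: ℓ,m,X1,X2,X3
RREF:
  r0: [   1    0    0    0    0    2    3    3]
  r1: [   0    1    0    0    1   -3   -1    2]
  r2: [   0    0    1    1    3  -11   -3    4]
Fix exponent of ℓ at 1, m at 0, X1 at 0, X2 at 0, X3 at 0; solve each RREF row for its pivot's exponent:
  r0: exp(i) + (0)·1 = 0 ⇒ exp(i) = 0
  r1: exp(ρ) + (0)·1 = 0 ⇒ exp(ρ) = 0
  r2: exp(D) + (1)·1 = 0 ⇒ exp(D) = -1
Π_1 = D^-1 · ℓ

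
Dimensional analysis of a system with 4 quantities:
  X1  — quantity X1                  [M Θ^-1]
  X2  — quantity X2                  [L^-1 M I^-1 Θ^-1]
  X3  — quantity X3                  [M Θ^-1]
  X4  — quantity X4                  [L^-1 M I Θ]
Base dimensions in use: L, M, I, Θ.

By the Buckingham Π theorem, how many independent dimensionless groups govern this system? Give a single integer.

1

Exponent matrix [L,M,I,Θ] × [X1,X2,X3,X4]:
  L: [ 0 -1  0 -1]
  M: [ 1  1  1  1]
  I: [ 0 -1  0  1]
  Θ: [-1 -1 -1  1]
Row reduction gives pivot columns X1,X2,X4; rank = 3
n=4, r=3 ⇒ 1 dimensionless group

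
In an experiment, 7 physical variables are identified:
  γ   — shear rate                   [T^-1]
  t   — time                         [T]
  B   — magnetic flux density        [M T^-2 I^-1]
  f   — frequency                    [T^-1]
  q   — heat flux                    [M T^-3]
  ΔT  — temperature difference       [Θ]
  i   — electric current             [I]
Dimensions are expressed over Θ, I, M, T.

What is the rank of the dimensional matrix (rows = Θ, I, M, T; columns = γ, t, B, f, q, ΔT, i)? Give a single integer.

4

Dimensional matrix (Θ×I×M×T by γ×t×B×f×q×ΔT×i):
  Θ: [ 0  0  0  0  0  1  0]
  I: [ 0  0 -1  0  0  0  1]
  M: [ 0  0  1  0  1  0  0]
  T: [-1  1 -2 -1 -3  0  0]
Row reduction gives pivot columns γ,B,q,ΔT; rank = 4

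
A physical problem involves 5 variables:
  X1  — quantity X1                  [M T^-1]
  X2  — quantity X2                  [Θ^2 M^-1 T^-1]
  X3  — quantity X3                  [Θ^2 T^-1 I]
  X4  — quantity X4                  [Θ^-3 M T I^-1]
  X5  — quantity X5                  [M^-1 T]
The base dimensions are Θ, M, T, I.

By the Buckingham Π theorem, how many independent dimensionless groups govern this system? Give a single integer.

2

Write exponents as rows Θ,M,T,I / cols X1,X2,X3,X4,X5:
  Θ: [ 0  2  2 -3  0]
  M: [ 1 -1  0  1 -1]
  T: [-1 -1 -1  1  1]
  I: [ 0  0  1 -1  0]
Echelon form has 3 nonzero rows (pivots: X1,X2,X3)
n=5, r=3 ⇒ 2 dimensionless groups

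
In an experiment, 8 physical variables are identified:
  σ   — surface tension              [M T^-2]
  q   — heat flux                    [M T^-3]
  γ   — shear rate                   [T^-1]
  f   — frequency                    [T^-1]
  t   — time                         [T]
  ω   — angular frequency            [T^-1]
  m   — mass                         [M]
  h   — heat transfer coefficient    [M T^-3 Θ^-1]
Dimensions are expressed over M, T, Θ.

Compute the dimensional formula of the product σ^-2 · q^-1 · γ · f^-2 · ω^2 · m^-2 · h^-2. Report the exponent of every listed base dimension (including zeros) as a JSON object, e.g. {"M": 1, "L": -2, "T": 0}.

{"M": -7, "T": 12, "Θ": 2}

Exponent matrix [M,T,Θ] × [σ,q,γ,f,t,ω,m,h]:
  M: [ 1  1  0  0  0  0  1  1]
  T: [-2 -3 -1 -1  1 -1  0 -3]
  Θ: [ 0  0  0  0  0  0  0 -1]
  [M]: (-2)·1+(-1)·1+(1)·0+(-2)·0+(2)·0+(-2)·1+(-2)·1 = -7
  [T]: (-2)·-2+(-1)·-3+(1)·-1+(-2)·-1+(2)·-1+(-2)·0+(-2)·-3 = 12
  [Θ]: (-2)·0+(-1)·0+(1)·0+(-2)·0+(2)·0+(-2)·0+(-2)·-1 = 2
⇒ M^-7 T^12 Θ^2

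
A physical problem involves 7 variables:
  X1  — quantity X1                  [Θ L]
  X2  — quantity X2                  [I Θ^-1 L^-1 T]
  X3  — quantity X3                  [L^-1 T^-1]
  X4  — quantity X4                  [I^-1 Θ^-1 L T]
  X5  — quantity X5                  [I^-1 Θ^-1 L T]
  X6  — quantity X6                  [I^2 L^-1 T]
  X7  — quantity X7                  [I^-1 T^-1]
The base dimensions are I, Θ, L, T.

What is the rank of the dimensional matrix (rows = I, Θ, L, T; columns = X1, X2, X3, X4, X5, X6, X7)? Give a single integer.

Exponent matrix [I,Θ,L,T] × [X1,X2,X3,X4,X5,X6,X7]:
  I: [ 0  1  0 -1 -1  2 -1]
  Θ: [ 1 -1  0 -1 -1  0  0]
  L: [ 1 -1 -1  1  1 -1  0]
  T: [ 0  1 -1  1  1  1 -1]
RREF → pivots at {X1,X2,X3} ⇒ r = 3

3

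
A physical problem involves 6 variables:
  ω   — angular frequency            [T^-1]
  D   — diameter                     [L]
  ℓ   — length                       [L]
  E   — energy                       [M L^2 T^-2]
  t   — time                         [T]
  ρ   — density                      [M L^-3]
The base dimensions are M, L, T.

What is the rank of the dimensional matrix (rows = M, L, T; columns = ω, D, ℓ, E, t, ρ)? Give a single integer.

3

Exponent matrix [M,L,T] × [ω,D,ℓ,E,t,ρ]:
  M: [ 0  0  0  1  0  1]
  L: [ 0  1  1  2  0 -3]
  T: [-1  0  0 -2  1  0]
Row reduction gives pivot columns ω,D,E; rank = 3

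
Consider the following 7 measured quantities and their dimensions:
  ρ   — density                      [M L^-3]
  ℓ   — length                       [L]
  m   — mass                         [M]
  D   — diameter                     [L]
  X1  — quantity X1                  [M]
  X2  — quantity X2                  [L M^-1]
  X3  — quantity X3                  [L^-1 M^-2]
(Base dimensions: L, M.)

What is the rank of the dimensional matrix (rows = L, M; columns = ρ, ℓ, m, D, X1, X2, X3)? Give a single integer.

2

Exponent matrix [L,M] × [ρ,ℓ,m,D,X1,X2,X3]:
  L: [-3  1  0  1  0  1 -1]
  M: [ 1  0  1  0  1 -1 -2]
Echelon form has 2 nonzero rows (pivots: ρ,ℓ)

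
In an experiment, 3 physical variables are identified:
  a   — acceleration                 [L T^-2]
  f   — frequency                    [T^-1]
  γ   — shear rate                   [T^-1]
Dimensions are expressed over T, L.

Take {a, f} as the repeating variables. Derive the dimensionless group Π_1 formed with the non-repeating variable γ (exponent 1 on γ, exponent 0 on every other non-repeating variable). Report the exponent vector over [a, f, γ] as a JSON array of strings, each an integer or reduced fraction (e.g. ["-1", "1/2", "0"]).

Exponent matrix [T,L] × [a,f,γ]:
  T: [-2 -1 -1]
  L: [ 1  0  0]
Echelon form has 2 nonzero rows (pivots: a,f)
Pivot set = {a,f}, free = {γ}
RREF:
  r0: [   1    0    0]
  r1: [   0    1    1]
Fix exponent of γ at 1; solve each RREF row for its pivot's exponent:
  r0: exp(a) + (0)·1 = 0 ⇒ exp(a) = 0
  r1: exp(f) + (1)·1 = 0 ⇒ exp(f) = -1
Π_1 = f^-1 · γ

["0", "-1", "1"]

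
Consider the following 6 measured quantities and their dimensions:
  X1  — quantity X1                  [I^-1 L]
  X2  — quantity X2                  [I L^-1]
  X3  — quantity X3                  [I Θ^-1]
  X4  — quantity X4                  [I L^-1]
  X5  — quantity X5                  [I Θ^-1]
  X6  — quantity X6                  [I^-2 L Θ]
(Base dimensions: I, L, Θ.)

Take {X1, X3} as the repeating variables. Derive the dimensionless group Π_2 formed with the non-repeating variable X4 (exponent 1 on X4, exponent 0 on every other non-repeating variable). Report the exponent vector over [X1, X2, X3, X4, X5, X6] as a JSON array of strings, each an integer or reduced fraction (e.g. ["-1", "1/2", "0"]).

Write exponents as rows I,L,Θ / cols X1,X2,X3,X4,X5,X6:
  I: [-1  1  1  1  1 -2]
  L: [ 1 -1  0 -1  0  1]
  Θ: [ 0  0 -1  0 -1  1]
Echelon form has 2 nonzero rows (pivots: X1,X3)
Repeat: X1,X3; free: X2,X4,X5,X6
RREF:
  r0: [   1   -1    0   -1    0    1]
  r1: [   0    0    1    0    1   -1]
  r2: [   0    0    0    0    0    0]
Fix exponent of X4 at 1, X2 at 0, X5 at 0, X6 at 0; solve each RREF row for its pivot's exponent:
  r0: exp(X1) + (-1)·1 = 0 ⇒ exp(X1) = 1
  r1: exp(X3) + (0)·1 = 0 ⇒ exp(X3) = 0
Π_2 = X1 · X4

["1", "0", "0", "1", "0", "0"]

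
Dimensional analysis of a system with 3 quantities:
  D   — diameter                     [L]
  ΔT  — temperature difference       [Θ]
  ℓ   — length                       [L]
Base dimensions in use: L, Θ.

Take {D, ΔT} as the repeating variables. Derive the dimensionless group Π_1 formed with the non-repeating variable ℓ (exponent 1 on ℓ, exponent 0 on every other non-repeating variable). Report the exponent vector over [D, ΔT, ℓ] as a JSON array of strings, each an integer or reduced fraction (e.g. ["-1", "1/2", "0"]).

["-1", "0", "1"]

Dimensional matrix (L×Θ by D×ΔT×ℓ):
  L: [ 1  0  1]
  Θ: [ 0  1  0]
Row reduction gives pivot columns D,ΔT; rank = 2
Repeat: D,ΔT; free: ℓ
RREF:
  r0: [   1    0    1]
  r1: [   0    1    0]
Fix exponent of ℓ at 1; solve each RREF row for its pivot's exponent:
  r0: exp(D) + (1)·1 = 0 ⇒ exp(D) = -1
  r1: exp(ΔT) + (0)·1 = 0 ⇒ exp(ΔT) = 0
Π_1 = D^-1 · ℓ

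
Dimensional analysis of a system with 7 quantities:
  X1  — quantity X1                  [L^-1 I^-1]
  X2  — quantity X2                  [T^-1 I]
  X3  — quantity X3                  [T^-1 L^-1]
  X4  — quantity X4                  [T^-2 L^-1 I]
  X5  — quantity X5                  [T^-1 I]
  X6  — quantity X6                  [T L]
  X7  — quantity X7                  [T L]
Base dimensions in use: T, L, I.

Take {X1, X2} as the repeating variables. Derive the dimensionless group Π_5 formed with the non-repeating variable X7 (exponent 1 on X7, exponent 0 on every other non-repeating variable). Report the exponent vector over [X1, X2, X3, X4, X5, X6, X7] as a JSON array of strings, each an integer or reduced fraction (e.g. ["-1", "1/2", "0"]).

["1", "1", "0", "0", "0", "0", "1"]

Write exponents as rows T,L,I / cols X1,X2,X3,X4,X5,X6,X7:
  T: [ 0 -1 -1 -2 -1  1  1]
  L: [-1  0 -1 -1  0  1  1]
  I: [-1  1  0  1  1  0  0]
RREF → pivots at {X1,X2} ⇒ r = 2
Repeat: X1,X2; free: X3,X4,X5,X6,X7
RREF:
  r0: [   1    0    1    1    0   -1   -1]
  r1: [   0    1    1    2    1   -1   -1]
  r2: [   0    0    0    0    0    0    0]
Fix exponent of X7 at 1, X3 at 0, X4 at 0, X5 at 0, X6 at 0; solve each RREF row for its pivot's exponent:
  r0: exp(X1) + (-1)·1 = 0 ⇒ exp(X1) = 1
  r1: exp(X2) + (-1)·1 = 0 ⇒ exp(X2) = 1
Π_5 = X1 · X2 · X7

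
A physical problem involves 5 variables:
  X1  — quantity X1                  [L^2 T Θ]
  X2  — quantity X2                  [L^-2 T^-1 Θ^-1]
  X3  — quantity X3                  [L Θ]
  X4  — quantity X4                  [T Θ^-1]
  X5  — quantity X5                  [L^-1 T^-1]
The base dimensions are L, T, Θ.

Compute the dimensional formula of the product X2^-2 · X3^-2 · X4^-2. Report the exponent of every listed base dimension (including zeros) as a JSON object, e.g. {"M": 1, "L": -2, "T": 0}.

{"L": 2, "T": 0, "Θ": 2}

Exponent matrix [L,T,Θ] × [X1,X2,X3,X4,X5]:
  L: [ 2 -2  1  0 -1]
  T: [ 1 -1  0  1 -1]
  Θ: [ 1 -1  1 -1  0]
  [L]: (-2)·-2+(-2)·1+(-2)·0 = 2
  [T]: (-2)·-1+(-2)·0+(-2)·1 = 0
  [Θ]: (-2)·-1+(-2)·1+(-2)·-1 = 2
⇒ L^2 Θ^2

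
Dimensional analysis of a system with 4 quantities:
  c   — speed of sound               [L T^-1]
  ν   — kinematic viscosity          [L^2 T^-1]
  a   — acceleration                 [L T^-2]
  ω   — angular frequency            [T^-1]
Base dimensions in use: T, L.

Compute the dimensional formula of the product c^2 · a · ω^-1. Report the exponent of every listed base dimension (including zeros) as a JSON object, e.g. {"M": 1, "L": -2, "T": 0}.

Dimensional matrix (T×L by c×ν×a×ω):
  T: [-1 -1 -2 -1]
  L: [ 1  2  1  0]
  [T]: (2)·-1+(1)·-2+(-1)·-1 = -3
  [L]: (2)·1+(1)·1+(-1)·0 = 3
⇒ T^-3 L^3

{"T": -3, "L": 3}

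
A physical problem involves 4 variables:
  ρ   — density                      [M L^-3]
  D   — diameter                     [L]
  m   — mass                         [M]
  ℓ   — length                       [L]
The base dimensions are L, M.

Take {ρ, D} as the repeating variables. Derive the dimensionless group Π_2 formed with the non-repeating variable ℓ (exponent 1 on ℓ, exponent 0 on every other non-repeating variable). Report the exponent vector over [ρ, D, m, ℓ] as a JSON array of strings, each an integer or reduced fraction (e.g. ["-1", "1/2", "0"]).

["0", "-1", "0", "1"]

Dimensional matrix (L×M by ρ×D×m×ℓ):
  L: [-3  1  0  1]
  M: [ 1  0  1  0]
Row reduction gives pivot columns ρ,D; rank = 2
Pivot set = {ρ,D}, free = {m,ℓ}
RREF:
  r0: [   1    0    1    0]
  r1: [   0    1    3    1]
Fix exponent of ℓ at 1, m at 0; solve each RREF row for its pivot's exponent:
  r0: exp(ρ) + (0)·1 = 0 ⇒ exp(ρ) = 0
  r1: exp(D) + (1)·1 = 0 ⇒ exp(D) = -1
Π_2 = D^-1 · ℓ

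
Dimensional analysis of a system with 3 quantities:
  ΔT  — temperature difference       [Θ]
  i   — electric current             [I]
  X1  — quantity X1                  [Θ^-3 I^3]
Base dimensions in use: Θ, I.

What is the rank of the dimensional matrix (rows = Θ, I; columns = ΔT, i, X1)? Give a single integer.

2

Exponent matrix [Θ,I] × [ΔT,i,X1]:
  Θ: [ 1  0 -3]
  I: [ 0  1  3]
Row reduction gives pivot columns ΔT,i; rank = 2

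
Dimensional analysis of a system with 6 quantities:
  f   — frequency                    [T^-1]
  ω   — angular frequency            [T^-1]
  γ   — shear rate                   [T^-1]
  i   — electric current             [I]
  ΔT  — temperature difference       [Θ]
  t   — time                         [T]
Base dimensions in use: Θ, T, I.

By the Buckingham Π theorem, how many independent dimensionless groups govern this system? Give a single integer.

3

Write exponents as rows Θ,T,I / cols f,ω,γ,i,ΔT,t:
  Θ: [ 0  0  0  0  1  0]
  T: [-1 -1 -1  0  0  1]
  I: [ 0  0  0  1  0  0]
RREF → pivots at {f,i,ΔT} ⇒ r = 3
Π count = n − r = 6 − 3 = 3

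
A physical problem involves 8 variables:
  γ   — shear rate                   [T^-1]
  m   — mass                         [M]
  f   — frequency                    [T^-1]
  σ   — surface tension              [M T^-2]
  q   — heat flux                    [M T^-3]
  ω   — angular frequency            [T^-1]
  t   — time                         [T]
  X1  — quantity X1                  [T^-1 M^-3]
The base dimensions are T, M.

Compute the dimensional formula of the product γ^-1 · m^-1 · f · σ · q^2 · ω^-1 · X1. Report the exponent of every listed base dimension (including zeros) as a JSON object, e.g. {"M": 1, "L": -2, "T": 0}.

{"T": -8, "M": -1}

Write exponents as rows T,M / cols γ,m,f,σ,q,ω,t,X1:
  T: [-1  0 -1 -2 -3 -1  1 -1]
  M: [ 0  1  0  1  1  0  0 -3]
  [T]: (-1)·-1+(-1)·0+(1)·-1+(1)·-2+(2)·-3+(-1)·-1+(1)·-1 = -8
  [M]: (-1)·0+(-1)·1+(1)·0+(1)·1+(2)·1+(-1)·0+(1)·-3 = -1
⇒ T^-8 M^-1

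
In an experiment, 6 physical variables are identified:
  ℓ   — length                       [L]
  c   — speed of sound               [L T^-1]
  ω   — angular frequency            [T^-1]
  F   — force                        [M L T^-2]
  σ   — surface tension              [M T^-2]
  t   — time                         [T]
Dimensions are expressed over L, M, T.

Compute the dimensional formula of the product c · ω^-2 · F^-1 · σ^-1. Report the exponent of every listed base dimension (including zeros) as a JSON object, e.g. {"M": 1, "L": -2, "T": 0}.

{"L": 0, "M": -2, "T": 5}

Write exponents as rows L,M,T / cols ℓ,c,ω,F,σ,t:
  L: [ 1  1  0  1  0  0]
  M: [ 0  0  0  1  1  0]
  T: [ 0 -1 -1 -2 -2  1]
  [L]: (1)·1+(-2)·0+(-1)·1+(-1)·0 = 0
  [M]: (1)·0+(-2)·0+(-1)·1+(-1)·1 = -2
  [T]: (1)·-1+(-2)·-1+(-1)·-2+(-1)·-2 = 5
⇒ M^-2 T^5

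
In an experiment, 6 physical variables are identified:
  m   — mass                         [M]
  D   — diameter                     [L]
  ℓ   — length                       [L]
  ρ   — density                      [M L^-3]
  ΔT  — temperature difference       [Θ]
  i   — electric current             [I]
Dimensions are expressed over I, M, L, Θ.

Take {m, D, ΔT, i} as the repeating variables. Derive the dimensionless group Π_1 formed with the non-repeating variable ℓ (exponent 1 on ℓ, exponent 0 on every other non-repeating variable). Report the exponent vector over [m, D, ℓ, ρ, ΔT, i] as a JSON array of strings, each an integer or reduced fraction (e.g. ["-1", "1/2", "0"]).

Exponent matrix [I,M,L,Θ] × [m,D,ℓ,ρ,ΔT,i]:
  I: [ 0  0  0  0  0  1]
  M: [ 1  0  0  1  0  0]
  L: [ 0  1  1 -3  0  0]
  Θ: [ 0  0  0  0  1  0]
Row reduction gives pivot columns m,D,ΔT,i; rank = 4
Repeat: m,D,ΔT,i; free: ℓ,ρ
RREF:
  r0: [   1    0    0    1    0    0]
  r1: [   0    1    1   -3    0    0]
  r2: [   0    0    0    0    1    0]
  r3: [   0    0    0    0    0    1]
Fix exponent of ℓ at 1, ρ at 0; solve each RREF row for its pivot's exponent:
  r0: exp(m) + (0)·1 = 0 ⇒ exp(m) = 0
  r1: exp(D) + (1)·1 = 0 ⇒ exp(D) = -1
  r2: exp(ΔT) + (0)·1 = 0 ⇒ exp(ΔT) = 0
  r3: exp(i) + (0)·1 = 0 ⇒ exp(i) = 0
Π_1 = D^-1 · ℓ

["0", "-1", "1", "0", "0", "0"]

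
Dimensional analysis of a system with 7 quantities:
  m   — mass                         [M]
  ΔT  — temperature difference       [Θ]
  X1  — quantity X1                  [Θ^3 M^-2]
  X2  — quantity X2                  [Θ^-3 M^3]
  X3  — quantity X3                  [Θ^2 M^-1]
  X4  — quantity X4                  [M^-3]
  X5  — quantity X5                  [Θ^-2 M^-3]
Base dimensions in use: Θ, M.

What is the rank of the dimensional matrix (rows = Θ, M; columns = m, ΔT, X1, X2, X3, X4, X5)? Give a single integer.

Exponent matrix [Θ,M] × [m,ΔT,X1,X2,X3,X4,X5]:
  Θ: [ 0  1  3 -3  2  0 -2]
  M: [ 1  0 -2  3 -1 -3 -3]
RREF → pivots at {m,ΔT} ⇒ r = 2

2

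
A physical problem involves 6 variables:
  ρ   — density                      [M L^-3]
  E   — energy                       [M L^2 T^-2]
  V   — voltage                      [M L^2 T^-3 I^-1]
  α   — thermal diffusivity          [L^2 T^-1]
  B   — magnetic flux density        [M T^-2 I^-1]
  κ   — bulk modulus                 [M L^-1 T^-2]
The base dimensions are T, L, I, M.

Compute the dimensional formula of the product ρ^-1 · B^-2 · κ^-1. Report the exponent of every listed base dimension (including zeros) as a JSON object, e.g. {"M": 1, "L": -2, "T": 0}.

Write exponents as rows T,L,I,M / cols ρ,E,V,α,B,κ:
  T: [ 0 -2 -3 -1 -2 -2]
  L: [-3  2  2  2  0 -1]
  I: [ 0  0 -1  0 -1  0]
  M: [ 1  1  1  0  1  1]
  [T]: (-1)·0+(-2)·-2+(-1)·-2 = 6
  [L]: (-1)·-3+(-2)·0+(-1)·-1 = 4
  [I]: (-1)·0+(-2)·-1+(-1)·0 = 2
  [M]: (-1)·1+(-2)·1+(-1)·1 = -4
⇒ T^6 L^4 I^2 M^-4

{"T": 6, "L": 4, "I": 2, "M": -4}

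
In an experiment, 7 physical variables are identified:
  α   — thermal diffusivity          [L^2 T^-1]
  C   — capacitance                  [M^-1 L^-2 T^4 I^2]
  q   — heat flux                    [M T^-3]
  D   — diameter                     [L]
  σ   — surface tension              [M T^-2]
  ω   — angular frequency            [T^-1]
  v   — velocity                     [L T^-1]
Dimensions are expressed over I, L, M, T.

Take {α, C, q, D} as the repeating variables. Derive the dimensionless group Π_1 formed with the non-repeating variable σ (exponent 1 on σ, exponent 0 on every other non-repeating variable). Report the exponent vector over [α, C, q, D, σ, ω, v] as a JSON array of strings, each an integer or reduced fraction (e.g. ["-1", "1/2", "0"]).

Write exponents as rows I,L,M,T / cols α,C,q,D,σ,ω,v:
  I: [ 0  2  0  0  0  0  0]
  L: [ 2 -2  0  1  0  0  1]
  M: [ 0 -1  1  0  1  0  0]
  T: [-1  4 -3  0 -2 -1 -1]
Row reduction gives pivot columns α,C,q,D; rank = 4
Repeat: α,C,q,D; free: σ,ω,v
RREF:
  r0: [   1    0    0    0   -1    1    1]
  r1: [   0    1    0    0    0    0    0]
  r2: [   0    0    1    0    1    0    0]
  r3: [   0    0    0    1    2   -2   -1]
Fix exponent of σ at 1, ω at 0, v at 0; solve each RREF row for its pivot's exponent:
  r0: exp(α) + (-1)·1 = 0 ⇒ exp(α) = 1
  r1: exp(C) + (0)·1 = 0 ⇒ exp(C) = 0
  r2: exp(q) + (1)·1 = 0 ⇒ exp(q) = -1
  r3: exp(D) + (2)·1 = 0 ⇒ exp(D) = -2
Π_1 = α · q^-1 · D^-2 · σ

["1", "0", "-1", "-2", "1", "0", "0"]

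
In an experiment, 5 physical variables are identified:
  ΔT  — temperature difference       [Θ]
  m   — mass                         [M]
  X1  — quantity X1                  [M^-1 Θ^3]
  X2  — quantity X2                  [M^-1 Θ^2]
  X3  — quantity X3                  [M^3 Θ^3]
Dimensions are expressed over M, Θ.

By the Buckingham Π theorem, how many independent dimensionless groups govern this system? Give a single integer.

Write exponents as rows M,Θ / cols ΔT,m,X1,X2,X3:
  M: [ 0  1 -1 -1  3]
  Θ: [ 1  0  3  2  3]
Echelon form has 2 nonzero rows (pivots: ΔT,m)
5 vars − rank 2 = 3 Π groups

3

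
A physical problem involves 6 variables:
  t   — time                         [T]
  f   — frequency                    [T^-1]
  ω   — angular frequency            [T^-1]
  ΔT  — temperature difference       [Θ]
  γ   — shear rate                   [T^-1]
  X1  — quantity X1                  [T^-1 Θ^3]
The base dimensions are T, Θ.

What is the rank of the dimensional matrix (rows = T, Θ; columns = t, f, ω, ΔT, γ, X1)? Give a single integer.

Dimensional matrix (T×Θ by t×f×ω×ΔT×γ×X1):
  T: [ 1 -1 -1  0 -1 -1]
  Θ: [ 0  0  0  1  0  3]
Echelon form has 2 nonzero rows (pivots: t,ΔT)

2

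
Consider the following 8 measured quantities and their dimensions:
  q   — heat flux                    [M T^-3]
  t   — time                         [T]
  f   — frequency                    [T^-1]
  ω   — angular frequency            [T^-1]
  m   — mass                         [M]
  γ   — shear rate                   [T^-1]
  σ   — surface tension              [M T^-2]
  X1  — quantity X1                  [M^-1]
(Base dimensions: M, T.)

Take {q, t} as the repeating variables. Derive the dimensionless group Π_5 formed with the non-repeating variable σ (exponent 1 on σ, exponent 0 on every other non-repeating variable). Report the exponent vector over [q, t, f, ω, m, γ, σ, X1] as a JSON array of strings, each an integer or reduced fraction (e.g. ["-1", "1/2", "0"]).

Dimensional matrix (M×T by q×t×f×ω×m×γ×σ×X1):
  M: [ 1  0  0  0  1  0  1 -1]
  T: [-3  1 -1 -1  0 -1 -2  0]
Echelon form has 2 nonzero rows (pivots: q,t)
Pivot set = {q,t}, free = {f,ω,m,γ,σ,X1}
RREF:
  r0: [   1    0    0    0    1    0    1   -1]
  r1: [   0    1   -1   -1    3   -1    1   -3]
Fix exponent of σ at 1, f at 0, ω at 0, m at 0, γ at 0, X1 at 0; solve each RREF row for its pivot's exponent:
  r0: exp(q) + (1)·1 = 0 ⇒ exp(q) = -1
  r1: exp(t) + (1)·1 = 0 ⇒ exp(t) = -1
Π_5 = q^-1 · t^-1 · σ

["-1", "-1", "0", "0", "0", "0", "1", "0"]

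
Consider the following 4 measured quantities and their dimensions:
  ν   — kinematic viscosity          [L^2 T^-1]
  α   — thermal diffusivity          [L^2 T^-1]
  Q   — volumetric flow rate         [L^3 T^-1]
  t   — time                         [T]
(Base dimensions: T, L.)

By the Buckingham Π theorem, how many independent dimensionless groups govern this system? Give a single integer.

2

Exponent matrix [T,L] × [ν,α,Q,t]:
  T: [-1 -1 -1  1]
  L: [ 2  2  3  0]
Row reduction gives pivot columns ν,Q; rank = 2
n=4, r=2 ⇒ 2 dimensionless groups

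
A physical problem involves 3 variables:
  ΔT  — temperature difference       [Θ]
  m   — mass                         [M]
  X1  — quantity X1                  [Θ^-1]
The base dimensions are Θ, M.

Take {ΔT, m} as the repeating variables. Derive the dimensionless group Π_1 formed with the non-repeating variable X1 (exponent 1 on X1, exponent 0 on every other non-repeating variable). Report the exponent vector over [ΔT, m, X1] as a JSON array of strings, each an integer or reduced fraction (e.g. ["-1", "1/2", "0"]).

["1", "0", "1"]

Write exponents as rows Θ,M / cols ΔT,m,X1:
  Θ: [ 1  0 -1]
  M: [ 0  1  0]
Row reduction gives pivot columns ΔT,m; rank = 2
Pivot set = {ΔT,m}, free = {X1}
RREF:
  r0: [   1    0   -1]
  r1: [   0    1    0]
Fix exponent of X1 at 1; solve each RREF row for its pivot's exponent:
  r0: exp(ΔT) + (-1)·1 = 0 ⇒ exp(ΔT) = 1
  r1: exp(m) + (0)·1 = 0 ⇒ exp(m) = 0
Π_1 = ΔT · X1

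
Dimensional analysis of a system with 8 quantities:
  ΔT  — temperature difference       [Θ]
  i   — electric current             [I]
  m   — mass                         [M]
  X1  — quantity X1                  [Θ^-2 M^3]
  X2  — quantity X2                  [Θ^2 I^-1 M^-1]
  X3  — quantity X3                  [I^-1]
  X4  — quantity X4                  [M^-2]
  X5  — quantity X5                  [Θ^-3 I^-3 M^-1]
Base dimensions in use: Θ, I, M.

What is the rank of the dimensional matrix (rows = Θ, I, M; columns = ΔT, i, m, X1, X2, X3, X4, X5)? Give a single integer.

3

Exponent matrix [Θ,I,M] × [ΔT,i,m,X1,X2,X3,X4,X5]:
  Θ: [ 1  0  0 -2  2  0  0 -3]
  I: [ 0  1  0  0 -1 -1  0 -3]
  M: [ 0  0  1  3 -1  0 -2 -1]
Echelon form has 3 nonzero rows (pivots: ΔT,i,m)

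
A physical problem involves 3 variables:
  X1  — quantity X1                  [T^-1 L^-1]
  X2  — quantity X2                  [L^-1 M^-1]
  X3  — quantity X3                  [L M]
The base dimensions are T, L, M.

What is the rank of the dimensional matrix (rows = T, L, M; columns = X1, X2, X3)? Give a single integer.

Dimensional matrix (T×L×M by X1×X2×X3):
  T: [-1  0  0]
  L: [-1 -1  1]
  M: [ 0 -1  1]
Row reduction gives pivot columns X1,X2; rank = 2

2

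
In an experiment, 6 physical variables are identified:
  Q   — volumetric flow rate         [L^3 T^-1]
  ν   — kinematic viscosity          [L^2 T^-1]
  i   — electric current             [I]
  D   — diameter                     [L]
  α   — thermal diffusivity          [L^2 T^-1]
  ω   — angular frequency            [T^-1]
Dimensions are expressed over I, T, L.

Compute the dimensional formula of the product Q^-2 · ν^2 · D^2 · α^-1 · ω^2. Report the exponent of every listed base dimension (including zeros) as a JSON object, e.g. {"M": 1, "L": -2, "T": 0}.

Write exponents as rows I,T,L / cols Q,ν,i,D,α,ω:
  I: [ 0  0  1  0  0  0]
  T: [-1 -1  0  0 -1 -1]
  L: [ 3  2  0  1  2  0]
  [I]: (-2)·0+(2)·0+(2)·0+(-1)·0+(2)·0 = 0
  [T]: (-2)·-1+(2)·-1+(2)·0+(-1)·-1+(2)·-1 = -1
  [L]: (-2)·3+(2)·2+(2)·1+(-1)·2+(2)·0 = -2
⇒ T^-1 L^-2

{"I": 0, "T": -1, "L": -2}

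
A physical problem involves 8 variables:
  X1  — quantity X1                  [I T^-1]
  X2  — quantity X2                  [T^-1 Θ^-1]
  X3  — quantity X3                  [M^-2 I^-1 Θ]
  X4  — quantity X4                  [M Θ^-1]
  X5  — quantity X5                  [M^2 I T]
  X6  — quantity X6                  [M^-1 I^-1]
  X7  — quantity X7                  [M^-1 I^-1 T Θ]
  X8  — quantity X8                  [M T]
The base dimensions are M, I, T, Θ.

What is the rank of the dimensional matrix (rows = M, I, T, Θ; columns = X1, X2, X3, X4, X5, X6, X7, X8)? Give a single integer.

3

Write exponents as rows M,I,T,Θ / cols X1,X2,X3,X4,X5,X6,X7,X8:
  M: [ 0  0 -2  1  2 -1 -1  1]
  I: [ 1  0 -1  0  1 -1 -1  0]
  T: [-1 -1  0  0  1  0  1  1]
  Θ: [ 0 -1  1 -1  0  0  1  0]
RREF → pivots at {X1,X2,X3} ⇒ r = 3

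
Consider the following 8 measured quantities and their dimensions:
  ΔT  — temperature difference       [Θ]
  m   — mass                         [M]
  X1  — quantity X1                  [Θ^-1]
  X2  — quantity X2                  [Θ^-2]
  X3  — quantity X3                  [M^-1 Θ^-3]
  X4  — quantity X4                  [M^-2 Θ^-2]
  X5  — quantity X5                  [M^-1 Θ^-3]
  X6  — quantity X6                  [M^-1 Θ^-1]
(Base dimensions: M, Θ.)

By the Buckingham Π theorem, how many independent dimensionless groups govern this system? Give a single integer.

Write exponents as rows M,Θ / cols ΔT,m,X1,X2,X3,X4,X5,X6:
  M: [ 0  1  0  0 -1 -2 -1 -1]
  Θ: [ 1  0 -1 -2 -3 -2 -3 -1]
Row reduction gives pivot columns ΔT,m; rank = 2
8 vars − rank 2 = 6 Π groups

6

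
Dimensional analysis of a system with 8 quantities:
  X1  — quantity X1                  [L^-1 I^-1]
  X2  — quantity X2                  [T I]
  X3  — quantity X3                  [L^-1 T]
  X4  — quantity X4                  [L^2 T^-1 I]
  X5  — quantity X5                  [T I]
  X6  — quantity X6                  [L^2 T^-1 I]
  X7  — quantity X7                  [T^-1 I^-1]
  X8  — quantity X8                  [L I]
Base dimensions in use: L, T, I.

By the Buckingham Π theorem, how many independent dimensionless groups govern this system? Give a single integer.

Write exponents as rows L,T,I / cols X1,X2,X3,X4,X5,X6,X7,X8:
  L: [-1  0 -1  2  0  2  0  1]
  T: [ 0  1  1 -1  1 -1 -1  0]
  I: [-1  1  0  1  1  1 -1  1]
Echelon form has 2 nonzero rows (pivots: X1,X2)
n=8, r=2 ⇒ 6 dimensionless groups

6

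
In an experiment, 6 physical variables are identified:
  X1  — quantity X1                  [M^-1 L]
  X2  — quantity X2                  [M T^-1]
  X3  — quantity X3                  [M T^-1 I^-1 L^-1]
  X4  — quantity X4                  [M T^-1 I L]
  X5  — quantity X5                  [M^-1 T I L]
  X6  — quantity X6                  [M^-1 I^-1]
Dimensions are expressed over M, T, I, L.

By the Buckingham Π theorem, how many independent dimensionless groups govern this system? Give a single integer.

3

Write exponents as rows M,T,I,L / cols X1,X2,X3,X4,X5,X6:
  M: [-1  1  1  1 -1 -1]
  T: [ 0 -1 -1 -1  1  0]
  I: [ 0  0 -1  1  1 -1]
  L: [ 1  0 -1  1  1  0]
RREF → pivots at {X1,X2,X3} ⇒ r = 3
Π count = n − r = 6 − 3 = 3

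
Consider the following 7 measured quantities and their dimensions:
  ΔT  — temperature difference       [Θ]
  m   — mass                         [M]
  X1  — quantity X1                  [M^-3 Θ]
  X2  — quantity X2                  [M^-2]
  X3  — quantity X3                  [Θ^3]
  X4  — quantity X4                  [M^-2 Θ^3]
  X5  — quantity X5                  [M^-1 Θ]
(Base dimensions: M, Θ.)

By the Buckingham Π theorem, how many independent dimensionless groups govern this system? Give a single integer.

Write exponents as rows M,Θ / cols ΔT,m,X1,X2,X3,X4,X5:
  M: [ 0  1 -3 -2  0 -2 -1]
  Θ: [ 1  0  1  0  3  3  1]
RREF → pivots at {ΔT,m} ⇒ r = 2
Π count = n − r = 7 − 2 = 5

5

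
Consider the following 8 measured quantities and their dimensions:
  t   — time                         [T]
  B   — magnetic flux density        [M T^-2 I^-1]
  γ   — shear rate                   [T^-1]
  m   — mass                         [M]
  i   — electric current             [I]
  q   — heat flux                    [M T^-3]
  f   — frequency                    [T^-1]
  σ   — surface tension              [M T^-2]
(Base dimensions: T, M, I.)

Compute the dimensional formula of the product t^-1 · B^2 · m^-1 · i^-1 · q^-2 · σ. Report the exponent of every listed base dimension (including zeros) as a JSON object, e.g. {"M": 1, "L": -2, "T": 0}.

Exponent matrix [T,M,I] × [t,B,γ,m,i,q,f,σ]:
  T: [ 1 -2 -1  0  0 -3 -1 -2]
  M: [ 0  1  0  1  0  1  0  1]
  I: [ 0 -1  0  0  1  0  0  0]
  [T]: (-1)·1+(2)·-2+(-1)·0+(-1)·0+(-2)·-3+(1)·-2 = -1
  [M]: (-1)·0+(2)·1+(-1)·1+(-1)·0+(-2)·1+(1)·1 = 0
  [I]: (-1)·0+(2)·-1+(-1)·0+(-1)·1+(-2)·0+(1)·0 = -3
⇒ T^-1 I^-3

{"T": -1, "M": 0, "I": -3}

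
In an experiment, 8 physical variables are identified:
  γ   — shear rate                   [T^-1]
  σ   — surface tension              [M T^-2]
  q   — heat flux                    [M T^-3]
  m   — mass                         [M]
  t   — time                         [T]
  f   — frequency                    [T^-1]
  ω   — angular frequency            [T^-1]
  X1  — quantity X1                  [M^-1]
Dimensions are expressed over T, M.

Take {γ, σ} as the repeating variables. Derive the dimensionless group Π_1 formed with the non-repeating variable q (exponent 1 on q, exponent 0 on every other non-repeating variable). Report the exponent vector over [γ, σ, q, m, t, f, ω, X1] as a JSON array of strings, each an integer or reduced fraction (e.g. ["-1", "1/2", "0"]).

Write exponents as rows T,M / cols γ,σ,q,m,t,f,ω,X1:
  T: [-1 -2 -3  0  1 -1 -1  0]
  M: [ 0  1  1  1  0  0  0 -1]
Row reduction gives pivot columns γ,σ; rank = 2
Pivot set = {γ,σ}, free = {q,m,t,f,ω,X1}
RREF:
  r0: [   1    0    1   -2   -1    1    1    2]
  r1: [   0    1    1    1    0    0    0   -1]
Fix exponent of q at 1, m at 0, t at 0, f at 0, ω at 0, X1 at 0; solve each RREF row for its pivot's exponent:
  r0: exp(γ) + (1)·1 = 0 ⇒ exp(γ) = -1
  r1: exp(σ) + (1)·1 = 0 ⇒ exp(σ) = -1
Π_1 = γ^-1 · σ^-1 · q

["-1", "-1", "1", "0", "0", "0", "0", "0"]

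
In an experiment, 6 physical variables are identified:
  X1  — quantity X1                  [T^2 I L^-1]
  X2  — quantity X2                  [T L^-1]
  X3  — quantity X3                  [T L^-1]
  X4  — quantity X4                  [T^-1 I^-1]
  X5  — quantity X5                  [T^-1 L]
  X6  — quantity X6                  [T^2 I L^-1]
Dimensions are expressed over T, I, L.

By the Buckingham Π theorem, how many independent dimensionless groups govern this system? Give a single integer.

4

Write exponents as rows T,I,L / cols X1,X2,X3,X4,X5,X6:
  T: [ 2  1  1 -1 -1  2]
  I: [ 1  0  0 -1  0  1]
  L: [-1 -1 -1  0  1 -1]
RREF → pivots at {X1,X2} ⇒ r = 2
Π count = n − r = 6 − 2 = 4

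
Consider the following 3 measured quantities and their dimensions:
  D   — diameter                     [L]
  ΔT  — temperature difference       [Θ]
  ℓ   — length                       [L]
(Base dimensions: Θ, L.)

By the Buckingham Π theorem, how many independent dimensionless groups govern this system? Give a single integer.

Exponent matrix [Θ,L] × [D,ΔT,ℓ]:
  Θ: [ 0  1  0]
  L: [ 1  0  1]
Row reduction gives pivot columns D,ΔT; rank = 2
n=3, r=2 ⇒ 1 dimensionless group

1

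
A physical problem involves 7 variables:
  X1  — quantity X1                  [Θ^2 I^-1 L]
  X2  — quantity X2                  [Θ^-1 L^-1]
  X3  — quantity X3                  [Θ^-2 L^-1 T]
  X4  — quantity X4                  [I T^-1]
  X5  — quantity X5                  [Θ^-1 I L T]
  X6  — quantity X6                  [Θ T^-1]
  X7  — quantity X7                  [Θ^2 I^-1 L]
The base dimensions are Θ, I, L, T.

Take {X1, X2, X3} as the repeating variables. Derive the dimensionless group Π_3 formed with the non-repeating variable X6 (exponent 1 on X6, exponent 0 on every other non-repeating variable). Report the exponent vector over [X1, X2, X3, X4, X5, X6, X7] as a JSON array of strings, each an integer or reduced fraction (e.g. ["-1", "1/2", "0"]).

Exponent matrix [Θ,I,L,T] × [X1,X2,X3,X4,X5,X6,X7]:
  Θ: [ 2 -1 -2  0 -1  1  2]
  I: [-1  0  0  1  1  0 -1]
  L: [ 1 -1 -1  0  1  0  1]
  T: [ 0  0  1 -1  1 -1  0]
Echelon form has 3 nonzero rows (pivots: X1,X2,X3)
Pivot set = {X1,X2,X3}, free = {X4,X5,X6,X7}
RREF:
  r0: [   1    0    0   -1   -1    0    1]
  r1: [   0    1    0    0   -3    1    0]
  r2: [   0    0    1   -1    1   -1    0]
  r3: [   0    0    0    0    0    0    0]
Fix exponent of X6 at 1, X4 at 0, X5 at 0, X7 at 0; solve each RREF row for its pivot's exponent:
  r0: exp(X1) + (0)·1 = 0 ⇒ exp(X1) = 0
  r1: exp(X2) + (1)·1 = 0 ⇒ exp(X2) = -1
  r2: exp(X3) + (-1)·1 = 0 ⇒ exp(X3) = 1
Π_3 = X2^-1 · X3 · X6

["0", "-1", "1", "0", "0", "1", "0"]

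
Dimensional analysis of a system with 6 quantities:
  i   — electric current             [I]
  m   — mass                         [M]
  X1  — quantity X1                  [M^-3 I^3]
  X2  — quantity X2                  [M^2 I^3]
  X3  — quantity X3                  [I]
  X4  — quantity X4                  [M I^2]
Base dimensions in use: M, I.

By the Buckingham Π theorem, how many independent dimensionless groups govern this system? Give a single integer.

Dimensional matrix (M×I by i×m×X1×X2×X3×X4):
  M: [ 0  1 -3  2  0  1]
  I: [ 1  0  3  3  1  2]
RREF → pivots at {i,m} ⇒ r = 2
Π count = n − r = 6 − 2 = 4

4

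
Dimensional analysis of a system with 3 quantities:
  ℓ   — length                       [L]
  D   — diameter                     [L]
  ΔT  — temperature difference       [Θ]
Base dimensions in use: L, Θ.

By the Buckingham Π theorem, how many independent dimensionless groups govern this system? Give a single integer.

1

Dimensional matrix (L×Θ by ℓ×D×ΔT):
  L: [ 1  1  0]
  Θ: [ 0  0  1]
Echelon form has 2 nonzero rows (pivots: ℓ,ΔT)
n=3, r=2 ⇒ 1 dimensionless group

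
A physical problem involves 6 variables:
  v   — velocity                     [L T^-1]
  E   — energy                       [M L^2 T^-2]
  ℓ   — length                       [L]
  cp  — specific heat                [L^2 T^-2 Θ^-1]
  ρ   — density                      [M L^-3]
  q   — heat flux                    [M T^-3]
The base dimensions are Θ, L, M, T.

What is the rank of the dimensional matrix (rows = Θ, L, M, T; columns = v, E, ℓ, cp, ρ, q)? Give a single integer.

4

Dimensional matrix (Θ×L×M×T by v×E×ℓ×cp×ρ×q):
  Θ: [ 0  0  0 -1  0  0]
  L: [ 1  2  1  2 -3  0]
  M: [ 0  1  0  0  1  1]
  T: [-1 -2  0 -2  0 -3]
Echelon form has 4 nonzero rows (pivots: v,E,ℓ,cp)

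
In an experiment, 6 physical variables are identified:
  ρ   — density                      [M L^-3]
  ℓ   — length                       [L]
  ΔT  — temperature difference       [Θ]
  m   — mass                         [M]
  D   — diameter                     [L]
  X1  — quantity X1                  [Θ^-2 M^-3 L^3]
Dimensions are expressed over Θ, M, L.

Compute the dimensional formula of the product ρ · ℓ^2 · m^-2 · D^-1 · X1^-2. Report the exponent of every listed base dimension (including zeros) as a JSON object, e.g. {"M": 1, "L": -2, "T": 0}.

Exponent matrix [Θ,M,L] × [ρ,ℓ,ΔT,m,D,X1]:
  Θ: [ 0  0  1  0  0 -2]
  M: [ 1  0  0  1  0 -3]
  L: [-3  1  0  0  1  3]
  [Θ]: (1)·0+(2)·0+(-2)·0+(-1)·0+(-2)·-2 = 4
  [M]: (1)·1+(2)·0+(-2)·1+(-1)·0+(-2)·-3 = 5
  [L]: (1)·-3+(2)·1+(-2)·0+(-1)·1+(-2)·3 = -8
⇒ Θ^4 M^5 L^-8

{"Θ": 4, "M": 5, "L": -8}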